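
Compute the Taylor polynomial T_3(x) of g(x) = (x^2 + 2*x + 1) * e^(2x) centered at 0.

Distribute the polynomial across the series and collect like powers.
[x^0] = 1;  [x^1] = 4;  [x^2] = 7;  [x^3] = 22/3.

22*x^3/3 + 7*x^2 + 4*x + 1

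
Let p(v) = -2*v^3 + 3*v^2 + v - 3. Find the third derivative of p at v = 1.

-12

From the series, [(v - 1)^3] p = -2; multiply by 3! = 6 to get -12.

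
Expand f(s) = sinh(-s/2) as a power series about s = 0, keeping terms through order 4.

-s^3/48 - s/2

[s^0] = 0;  [s^1] = -1/2;  [s^2] = 0;  [s^3] = -1/48;  [s^4] = 0.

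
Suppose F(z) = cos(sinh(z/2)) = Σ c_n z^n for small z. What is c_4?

-1/128

Plug the Maclaurin series of the inner function into that of the outer and collect terms.
F(0) = 1
F′(0) = 0
F′′(0) = -1/4
F′′′(0) = 0
F^(4)(0) = -3/16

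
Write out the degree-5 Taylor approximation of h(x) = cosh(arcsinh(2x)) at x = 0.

-2*x^4 + 2*x^2 + 1

Substitute the inner expansion into the outer series and collect powers.
h(0) = 1
h′(0) = 0
h′′(0) = 4
h′′′(0) = 0
h^(4)(0) = -48
h^(5)(0) = 0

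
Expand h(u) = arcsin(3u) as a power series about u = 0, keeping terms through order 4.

9*u^3/2 + 3*u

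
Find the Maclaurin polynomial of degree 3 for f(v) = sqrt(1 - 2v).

-v^3/2 - v^2/2 - v + 1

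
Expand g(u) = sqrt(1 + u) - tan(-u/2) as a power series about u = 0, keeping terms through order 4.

Expand each term separately and add.
g(0) = 1
g′(0) = 1
g′′(0) = -1/4
g′′′(0) = 5/8
g^(4)(0) = -15/16
Dividing each by k! gives the coefficients c_0, ..., c_4.

-5*u^4/128 + 5*u^3/48 - u^2/8 + u + 1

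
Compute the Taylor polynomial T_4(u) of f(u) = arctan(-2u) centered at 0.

8*u^3/3 - 2*u

Use the known series and substitute for the argument.
[u^0] = 0;  [u^1] = -2;  [u^2] = 0;  [u^3] = 8/3;  [u^4] = 0.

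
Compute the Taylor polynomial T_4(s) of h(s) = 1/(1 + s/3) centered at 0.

Apply the Taylor formula c_k = f^(k)(a)/k!.
h(0) = 1
h′(0) = -1/3
h′′(0) = 2/9
h′′′(0) = -2/9
h^(4)(0) = 8/27
The Taylor polynomial is Σ h^(k)(0)/k! · s^k.

s^4/81 - s^3/27 + s^2/9 - s/3 + 1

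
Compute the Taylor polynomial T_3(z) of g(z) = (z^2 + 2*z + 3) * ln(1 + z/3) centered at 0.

Multiply each power in the prefactor through the base expansion.

7*z^3/27 + z^2/2 + z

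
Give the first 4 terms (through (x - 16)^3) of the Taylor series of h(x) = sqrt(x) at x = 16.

Use the known series and substitute for the argument.
h(16) = 4
h′(16) = 1/8
h′′(16) = -1/256
h′′′(16) = 3/8192
Then c_k = h^(k)(16)/k! gives each Taylor coefficient.

(x - 16)^3/16384 - (x - 16)^2/512 + (x - 16)/8 + 4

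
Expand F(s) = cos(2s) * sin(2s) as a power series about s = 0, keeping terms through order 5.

Expand each factor separately, then convolve coefficients.

64*s^5/15 - 16*s^3/3 + 2*s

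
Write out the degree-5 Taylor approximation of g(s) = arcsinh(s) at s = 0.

Compute the successive derivatives at the expansion point and divide by k!.

3*s^5/40 - s^3/6 + s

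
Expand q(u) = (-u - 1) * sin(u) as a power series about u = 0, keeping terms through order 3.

Distribute the polynomial across the series and collect like powers.
q(0) = 0
q′(0) = -1
q′′(0) = -2
q′′′(0) = 1

u^3/6 - u^2 - u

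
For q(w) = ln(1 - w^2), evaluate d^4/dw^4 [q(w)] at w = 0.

-12

The coefficient of w^4 in the expansion is -1/2, so q^(4)(0) = 4! * (-1/2) = -12.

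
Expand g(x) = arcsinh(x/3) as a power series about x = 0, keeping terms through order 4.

[x^0] = 0;  [x^1] = 1/3;  [x^2] = 0;  [x^3] = -1/162;  [x^4] = 0.

-x^3/162 + x/3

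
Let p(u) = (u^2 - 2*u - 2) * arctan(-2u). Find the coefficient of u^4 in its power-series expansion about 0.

-16/3

Distribute the polynomial across the series and collect like powers.
p(0) = 0
p′(0) = 4
p′′(0) = 8
p′′′(0) = -44
p^(4)(0) = -128
So c_4 = p^(4)(0)/4! = -16/3.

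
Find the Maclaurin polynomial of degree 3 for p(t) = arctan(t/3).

p(0) = 0
p′(0) = 1/3
p′′(0) = 0
p′′′(0) = -2/27
Then c_k = p^(k)(0)/k! gives each Taylor coefficient.

-t^3/81 + t/3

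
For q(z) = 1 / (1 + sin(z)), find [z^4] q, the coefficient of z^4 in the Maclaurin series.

Use the geometric series for the reciprocal, then substitute.
[z^0] = 1;  [z^1] = -1;  [z^2] = 1;  [z^3] = -5/6;  [z^4] = 2/3.
So c_4 = q^(4)(0)/4! = 2/3.

2/3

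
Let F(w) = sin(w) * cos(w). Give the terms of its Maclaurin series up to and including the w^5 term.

2*w^5/15 - 2*w^3/3 + w

Write out both Maclaurin series and multiply, keeping only the needed powers.
[w^0] = 0;  [w^1] = 1;  [w^2] = 0;  [w^3] = -2/3;  [w^4] = 0;  [w^5] = 2/15.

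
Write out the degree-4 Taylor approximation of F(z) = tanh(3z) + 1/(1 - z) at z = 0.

Expand each term separately and add.

z^4 - 8*z^3 + z^2 + 4*z + 1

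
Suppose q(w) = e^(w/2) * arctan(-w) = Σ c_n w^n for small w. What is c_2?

Take the Cauchy product of the two expansions.
So c_2 = q′′(0)/2! = -1/2.

-1/2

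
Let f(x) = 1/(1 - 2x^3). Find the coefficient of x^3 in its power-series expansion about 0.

2

Use the known series and substitute for the argument.
f(0) = 1
f′(0) = 0
f′′(0) = 0
f′′′(0) = 12
The Taylor polynomial is Σ f^(k)(0)/k! · x^k.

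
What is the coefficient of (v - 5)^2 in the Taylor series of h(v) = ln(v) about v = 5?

h(5) = ln(5)
h′(5) = 1/5
h′′(5) = -1/25
So c_2 = h′′(5)/2! = -1/50.

-1/50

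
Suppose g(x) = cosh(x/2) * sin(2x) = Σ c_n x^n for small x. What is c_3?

Take the Cauchy product of the two expansions.
g(0) = 0
g′(0) = 2
g′′(0) = 0
g′′′(0) = -13/2

-13/12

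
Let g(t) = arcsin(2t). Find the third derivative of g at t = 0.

8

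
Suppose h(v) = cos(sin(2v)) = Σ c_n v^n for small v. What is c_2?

Compose series: expand the inner function first, then feed it into the outer expansion.
h(0) = 1
h′(0) = 0
h′′(0) = -4

-2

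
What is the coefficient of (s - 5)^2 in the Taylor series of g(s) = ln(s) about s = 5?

-1/50

Differentiate repeatedly and evaluate at the center.
g(5) = ln(5)
g′(5) = 1/5
g′′(5) = -1/25
So c_2 = g′′(5)/2! = -1/50.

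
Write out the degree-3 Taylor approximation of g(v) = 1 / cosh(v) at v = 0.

1 - v^2/2

Divide the numerator series by the denominator series (power-series long division).
g(0) = 1
g′(0) = 0
g′′(0) = -1
g′′′(0) = 0
The Taylor polynomial is Σ g^(k)(0)/k! · v^k.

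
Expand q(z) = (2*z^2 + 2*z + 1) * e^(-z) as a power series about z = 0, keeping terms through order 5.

Multiply each power in the prefactor through the base expansion.
[z^0] = 1;  [z^1] = 1;  [z^2] = 1/2;  [z^3] = -7/6;  [z^4] = 17/24;  [z^5] = -31/120.

-31*z^5/120 + 17*z^4/24 - 7*z^3/6 + z^2/2 + z + 1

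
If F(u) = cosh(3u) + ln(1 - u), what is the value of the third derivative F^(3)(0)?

Combine the two series term by term.
From the series, [u^3] F = -1/3; multiply by 3! = 6 to get -2.

-2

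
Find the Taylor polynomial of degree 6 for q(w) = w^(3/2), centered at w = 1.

[(w - 1)^0] = 1;  [(w - 1)^1] = 3/2;  [(w - 1)^2] = 3/8;  [(w - 1)^3] = -1/16;  [(w - 1)^4] = 3/128;  [(w - 1)^5] = -3/256;  [(w - 1)^6] = 7/1024.

7*(w - 1)^6/1024 - 3*(w - 1)^5/256 + 3*(w - 1)^4/128 - (w - 1)^3/16 + 3*(w - 1)^2/8 + 3*(w - 1)/2 + 1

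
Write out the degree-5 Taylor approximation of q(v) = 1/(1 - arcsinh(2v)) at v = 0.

92*v^5/5 + 32*v^4/3 + 20*v^3/3 + 4*v^2 + 2*v + 1

Compose series: expand the inner function first, then feed it into the outer expansion.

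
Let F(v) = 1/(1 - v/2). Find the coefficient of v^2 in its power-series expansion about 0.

Use the known series and substitute for the argument.
F(0) = 1
F′(0) = 1/2
F′′(0) = 1/2
The Taylor polynomial is Σ F^(k)(0)/k! · v^k.

1/4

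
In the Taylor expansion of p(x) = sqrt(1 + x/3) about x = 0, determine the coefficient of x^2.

[x^0] = 1;  [x^1] = 1/6;  [x^2] = -1/72.

-1/72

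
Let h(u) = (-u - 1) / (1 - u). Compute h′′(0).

Shift and add copies of the series according to the polynomial's terms.
From the series, [u^2] h = -2; multiply by 2! = 2 to get -4.

-4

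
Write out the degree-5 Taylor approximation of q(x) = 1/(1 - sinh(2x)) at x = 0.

724*x^5/15 + 64*x^4/3 + 28*x^3/3 + 4*x^2 + 2*x + 1

Compose series: expand the inner function first, then feed it into the outer expansion.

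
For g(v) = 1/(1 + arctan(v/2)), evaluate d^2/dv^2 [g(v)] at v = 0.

Substitute the inner expansion into the outer series and collect powers.
From the series, [v^2] g = 1/4; multiply by 2! = 2 to get 1/2.

1/2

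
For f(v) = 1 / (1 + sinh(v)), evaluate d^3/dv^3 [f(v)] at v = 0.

Write 1/(1+u) = 1 - u + u^2 - u^3 + ... and substitute the series for u.
From the series, [v^3] f = -7/6; multiply by 3! = 6 to get -7.

-7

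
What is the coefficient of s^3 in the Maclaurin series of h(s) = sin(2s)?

-4/3

Apply the Taylor formula c_k = f^(k)(a)/k!.
h(0) = 0
h′(0) = 2
h′′(0) = 0
h′′′(0) = -8
The Taylor polynomial is Σ h^(k)(0)/k! · s^k.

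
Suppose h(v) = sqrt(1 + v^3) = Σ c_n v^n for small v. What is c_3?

1/2

[v^0] = 1;  [v^1] = 0;  [v^2] = 0;  [v^3] = 1/2.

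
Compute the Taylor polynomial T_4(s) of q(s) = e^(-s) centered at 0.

s^4/24 - s^3/6 + s^2/2 - s + 1

[s^0] = 1;  [s^1] = -1;  [s^2] = 1/2;  [s^3] = -1/6;  [s^4] = 1/24.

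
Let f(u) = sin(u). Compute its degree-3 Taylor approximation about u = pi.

(u - pi)^3/6 - (u - pi)

Apply the Taylor formula c_k = f^(k)(a)/k!.
f(pi) = 0
f′(pi) = -1
f′′(pi) = 0
f′′′(pi) = 1
The Taylor polynomial is Σ f^(k)(pi)/k! · (u - pi)^k.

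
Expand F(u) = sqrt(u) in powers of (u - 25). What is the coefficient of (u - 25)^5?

7/500000000

[(u - 25)^0] = 5;  [(u - 25)^1] = 1/10;  [(u - 25)^2] = -1/1000;  [(u - 25)^3] = 1/50000;  [(u - 25)^4] = -1/2000000;  [(u - 25)^5] = 7/500000000.
So c_5 = F^(5)(25)/5! = 7/500000000.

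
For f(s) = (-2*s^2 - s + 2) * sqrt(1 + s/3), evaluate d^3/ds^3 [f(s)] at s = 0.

Distribute the polynomial across the series and collect like powers.
From the series, [s^3] f = -17/54; multiply by 3! = 6 to get -17/9.

-17/9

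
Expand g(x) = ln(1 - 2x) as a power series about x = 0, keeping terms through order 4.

g(0) = 0
g′(0) = -2
g′′(0) = -4
g′′′(0) = -16
g^(4)(0) = -96
Dividing each by k! gives the coefficients c_0, ..., c_4.

-4*x^4 - 8*x^3/3 - 2*x^2 - 2*x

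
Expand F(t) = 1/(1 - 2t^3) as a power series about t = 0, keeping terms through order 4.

F(0) = 1
F′(0) = 0
F′′(0) = 0
F′′′(0) = 12
F^(4)(0) = 0

2*t^3 + 1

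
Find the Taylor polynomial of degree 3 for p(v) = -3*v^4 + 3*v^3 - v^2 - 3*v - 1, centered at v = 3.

p(3) = -181
p′(3) = -252
p′′(3) = -272
p′′′(3) = -198
Dividing each by k! gives the coefficients c_0, ..., c_3.

-33*(v - 3)^3 - 136*(v - 3)^2 - 252*(v - 3) - 181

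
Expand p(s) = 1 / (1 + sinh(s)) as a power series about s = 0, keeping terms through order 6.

77*s^6/45 - 181*s^5/120 + 4*s^4/3 - 7*s^3/6 + s^2 - s + 1

Write 1/(1+u) = 1 - u + u^2 - u^3 + ... and substitute the series for u.
p(0) = 1
p′(0) = -1
p′′(0) = 2
p′′′(0) = -7
p^(4)(0) = 32
p^(5)(0) = -181
p^(6)(0) = 1232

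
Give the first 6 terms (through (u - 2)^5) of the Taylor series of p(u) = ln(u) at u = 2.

(u - 2)^5/160 - (u - 2)^4/64 + (u - 2)^3/24 - (u - 2)^2/8 + (u - 2)/2 + ln(2)

Differentiate repeatedly and evaluate at the center.
[(u - 2)^0] = ln(2);  [(u - 2)^1] = 1/2;  [(u - 2)^2] = -1/8;  [(u - 2)^3] = 1/24;  [(u - 2)^4] = -1/64;  [(u - 2)^5] = 1/160.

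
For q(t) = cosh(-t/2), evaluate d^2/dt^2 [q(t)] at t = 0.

1/4

From the series, [t^2] q = 1/8; multiply by 2! = 2 to get 1/4.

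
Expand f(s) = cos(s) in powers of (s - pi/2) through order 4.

Apply the Taylor formula c_k = f^(k)(a)/k!.
f(pi/2) = 0
f′(pi/2) = -1
f′′(pi/2) = 0
f′′′(pi/2) = 1
f^(4)(pi/2) = 0
Then c_k = f^(k)(pi/2)/k! gives each Taylor coefficient.

(s - pi/2)^3/6 - (s - pi/2)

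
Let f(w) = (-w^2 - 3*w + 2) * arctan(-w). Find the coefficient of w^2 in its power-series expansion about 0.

3

Distribute the polynomial across the series and collect like powers.
f(0) = 0
f′(0) = -2
f′′(0) = 6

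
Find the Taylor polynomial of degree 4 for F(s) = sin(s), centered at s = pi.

(s - pi)^3/6 - (s - pi)

Compute the successive derivatives at the expansion point and divide by k!.
F(pi) = 0
F′(pi) = -1
F′′(pi) = 0
F′′′(pi) = 1
F^(4)(pi) = 0
The Taylor polynomial is Σ F^(k)(pi)/k! · (s - pi)^k.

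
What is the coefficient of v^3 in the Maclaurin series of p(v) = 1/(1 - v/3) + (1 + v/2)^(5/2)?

263/3456

Combine the two series term by term.
p(0) = 2
p′(0) = 19/12
p′′(0) = 167/144
p′′′(0) = 263/576
The Taylor polynomial is Σ p^(k)(0)/k! · v^k.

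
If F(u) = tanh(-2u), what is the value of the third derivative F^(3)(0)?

Differentiate repeatedly and evaluate at the center.
The coefficient of u^3 in the expansion is 8/3, so F′′′(0) = 3! * (8/3) = 16.

16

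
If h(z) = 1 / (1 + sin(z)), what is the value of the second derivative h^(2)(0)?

2

Write 1/(1+u) = 1 - u + u^2 - u^3 + ... and substitute the series for u.
From the series, [z^2] h = 1; multiply by 2! = 2 to get 2.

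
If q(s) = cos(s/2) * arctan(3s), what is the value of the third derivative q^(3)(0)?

-225/4

Expand each factor separately, then convolve coefficients.
The coefficient of s^3 in the expansion is -75/8, so q′′′(0) = 3! * (-75/8) = -225/4.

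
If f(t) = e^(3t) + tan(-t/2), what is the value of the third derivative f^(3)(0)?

107/4

Add the two expansions coefficient-wise.
The coefficient of t^3 in the expansion is 107/24, so f′′′(0) = 3! * (107/24) = 107/4.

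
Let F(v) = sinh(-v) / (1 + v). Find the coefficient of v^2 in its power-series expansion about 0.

Expand each factor separately, then convolve coefficients.
[v^0] = 0;  [v^1] = -1;  [v^2] = 1.
So c_2 = F′′(0)/2! = 1.

1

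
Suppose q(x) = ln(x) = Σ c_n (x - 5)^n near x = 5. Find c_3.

1/375

Use the known series and substitute for the argument.
[(x - 5)^0] = ln(5);  [(x - 5)^1] = 1/5;  [(x - 5)^2] = -1/50;  [(x - 5)^3] = 1/375.
So c_3 = q′′′(5)/3! = 1/375.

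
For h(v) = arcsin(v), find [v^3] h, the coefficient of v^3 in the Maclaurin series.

1/6

h(0) = 0
h′(0) = 1
h′′(0) = 0
h′′′(0) = 1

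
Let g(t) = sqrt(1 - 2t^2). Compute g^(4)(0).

-12

From the series, [t^4] g = -1/2; multiply by 4! = 24 to get -12.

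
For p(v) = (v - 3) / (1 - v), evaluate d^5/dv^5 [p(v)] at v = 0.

-240

Shift and add copies of the series according to the polynomial's terms.
The coefficient of v^5 in the expansion is -2, so p^(5)(0) = 5! * (-2) = -240.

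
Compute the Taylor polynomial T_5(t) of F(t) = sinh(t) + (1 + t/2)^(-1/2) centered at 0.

Combine the two series term by term.
F(0) = 1
F′(0) = 3/4
F′′(0) = 3/16
F′′′(0) = 49/64
F^(4)(0) = 105/256
F^(5)(0) = 79/1024
The Taylor polynomial is Σ F^(k)(0)/k! · t^k.

79*t^5/122880 + 35*t^4/2048 + 49*t^3/384 + 3*t^2/32 + 3*t/4 + 1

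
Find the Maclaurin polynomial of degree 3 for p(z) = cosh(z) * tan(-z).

Expand each factor separately, then convolve coefficients.
p(0) = 0
p′(0) = -1
p′′(0) = 0
p′′′(0) = -5
Dividing each by k! gives the coefficients c_0, ..., c_3.

-5*z^3/6 - z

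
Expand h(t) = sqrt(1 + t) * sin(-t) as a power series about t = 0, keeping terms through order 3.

7*t^3/24 - t^2/2 - t

Take the Cauchy product of the two expansions.
[t^0] = 0;  [t^1] = -1;  [t^2] = -1/2;  [t^3] = 7/24.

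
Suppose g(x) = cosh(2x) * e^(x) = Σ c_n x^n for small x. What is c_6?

Expand each factor separately, then convolve coefficients.
g(0) = 1
g′(0) = 1
g′′(0) = 5
g′′′(0) = 13
g^(4)(0) = 41
g^(5)(0) = 121
g^(6)(0) = 365

73/144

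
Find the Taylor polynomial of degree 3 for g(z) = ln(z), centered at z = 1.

g(1) = 0
g′(1) = 1
g′′(1) = -1
g′′′(1) = 2

(z - 1)^3/3 - (z - 1)^2/2 + (z - 1)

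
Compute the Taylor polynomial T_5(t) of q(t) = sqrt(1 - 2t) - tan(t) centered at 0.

Combine the two series term by term.
q(0) = 1
q′(0) = -2
q′′(0) = -1
q′′′(0) = -5
q^(4)(0) = -15
q^(5)(0) = -121
The Taylor polynomial is Σ q^(k)(0)/k! · t^k.

-121*t^5/120 - 5*t^4/8 - 5*t^3/6 - t^2/2 - 2*t + 1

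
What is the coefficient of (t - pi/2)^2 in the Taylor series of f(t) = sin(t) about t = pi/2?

Differentiate repeatedly and evaluate at the center.
So c_2 = f′′(pi/2)/2! = -1/2.

-1/2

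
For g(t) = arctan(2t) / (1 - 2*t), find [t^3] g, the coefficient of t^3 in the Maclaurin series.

16/3

Use 1/(1 - r) = Σ r^k on the denominator, then take the Cauchy product.
g(0) = 0
g′(0) = 2
g′′(0) = 8
g′′′(0) = 32
So c_3 = g′′′(0)/3! = 16/3.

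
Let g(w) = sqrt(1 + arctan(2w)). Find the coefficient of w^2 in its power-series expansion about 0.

Let u equal the inner series; expand the outer function in u and truncate.

-1/2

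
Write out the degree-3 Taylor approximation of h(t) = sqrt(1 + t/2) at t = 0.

t^3/128 - t^2/32 + t/4 + 1

Apply the Taylor formula c_k = f^(k)(a)/k!.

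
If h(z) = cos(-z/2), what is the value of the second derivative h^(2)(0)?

-1/4

The coefficient of z^2 in the expansion is -1/8, so h′′(0) = 2! * (-1/8) = -1/4.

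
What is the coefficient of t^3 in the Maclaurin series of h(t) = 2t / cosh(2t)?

Divide the numerator series by the denominator series (power-series long division).
h(0) = 0
h′(0) = 2
h′′(0) = 0
h′′′(0) = -24
So c_3 = h′′′(0)/3! = -4.

-4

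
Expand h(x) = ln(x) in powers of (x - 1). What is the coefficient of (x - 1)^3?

Use the known series and substitute for the argument.
h(1) = 0
h′(1) = 1
h′′(1) = -1
h′′′(1) = 2
Then c_k = h^(k)(1)/k! gives each Taylor coefficient.

1/3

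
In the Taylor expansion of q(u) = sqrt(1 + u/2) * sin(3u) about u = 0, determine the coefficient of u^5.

Multiply the two series term by term and collect like powers.
q(0) = 0
q′(0) = 3
q′′(0) = 3/2
q′′′(0) = -441/16
q^(4)(0) = -423/16
q^(5)(0) = 66303/256
So c_5 = q^(5)(0)/5! = 22101/10240.

22101/10240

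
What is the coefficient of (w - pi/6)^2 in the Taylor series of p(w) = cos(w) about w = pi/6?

Differentiate repeatedly and evaluate at the center.
[(w - pi/6)^0] = sqrt(3)/2;  [(w - pi/6)^1] = -1/2;  [(w - pi/6)^2] = -sqrt(3)/4.

-sqrt(3)/4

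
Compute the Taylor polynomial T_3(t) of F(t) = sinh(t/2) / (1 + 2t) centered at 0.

97*t^3/48 - t^2 + t/2

Take the Cauchy product of the two expansions.
F(0) = 0
F′(0) = 1/2
F′′(0) = -2
F′′′(0) = 97/8
Then c_k = F^(k)(0)/k! gives each Taylor coefficient.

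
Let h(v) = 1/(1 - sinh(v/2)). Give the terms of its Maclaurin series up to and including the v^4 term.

v^4/12 + 7*v^3/48 + v^2/4 + v/2 + 1

Plug the Maclaurin series of the inner function into that of the outer and collect terms.
h(0) = 1
h′(0) = 1/2
h′′(0) = 1/2
h′′′(0) = 7/8
h^(4)(0) = 2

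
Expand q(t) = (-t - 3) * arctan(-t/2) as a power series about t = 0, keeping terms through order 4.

Distribute the polynomial across the series and collect like powers.
[t^0] = 0;  [t^1] = 3/2;  [t^2] = 1/2;  [t^3] = -1/8;  [t^4] = -1/24.

-t^4/24 - t^3/8 + t^2/2 + 3*t/2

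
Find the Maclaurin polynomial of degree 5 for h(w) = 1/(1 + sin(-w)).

Plug the Maclaurin series of the inner function into that of the outer and collect terms.
[w^0] = 1;  [w^1] = 1;  [w^2] = 1;  [w^3] = 5/6;  [w^4] = 2/3;  [w^5] = 61/120.

61*w^5/120 + 2*w^4/3 + 5*w^3/6 + w^2 + w + 1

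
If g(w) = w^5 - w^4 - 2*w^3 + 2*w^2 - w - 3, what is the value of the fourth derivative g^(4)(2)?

The coefficient of (w - 2)^4 in the expansion is 9, so g^(4)(2) = 4! * (9) = 216.

216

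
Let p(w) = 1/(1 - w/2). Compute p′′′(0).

Differentiate repeatedly and evaluate at the center.
The coefficient of w^3 in the expansion is 1/8, so p′′′(0) = 3! * (1/8) = 3/4.

3/4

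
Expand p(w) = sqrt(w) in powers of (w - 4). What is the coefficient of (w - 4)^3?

1/512

Differentiate repeatedly and evaluate at the center.
p(4) = 2
p′(4) = 1/4
p′′(4) = -1/32
p′′′(4) = 3/256
Dividing each by k! gives the coefficients c_0, ..., c_3.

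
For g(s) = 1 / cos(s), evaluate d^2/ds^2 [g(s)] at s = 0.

Divide the numerator series by the denominator series (power-series long division).
The coefficient of s^2 in the expansion is 1/2, so g′′(0) = 2! * (1/2) = 1.

1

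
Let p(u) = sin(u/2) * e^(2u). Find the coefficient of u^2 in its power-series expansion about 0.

1

Multiply the two series term by term and collect like powers.
[u^0] = 0;  [u^1] = 1/2;  [u^2] = 1.
So c_2 = p′′(0)/2! = 1.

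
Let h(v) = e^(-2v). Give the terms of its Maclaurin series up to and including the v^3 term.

-4*v^3/3 + 2*v^2 - 2*v + 1

h(0) = 1
h′(0) = -2
h′′(0) = 4
h′′′(0) = -8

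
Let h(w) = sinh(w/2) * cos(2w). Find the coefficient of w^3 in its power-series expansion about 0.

-47/48

Expand each factor separately, then convolve coefficients.
h(0) = 0
h′(0) = 1/2
h′′(0) = 0
h′′′(0) = -47/8
So c_3 = h′′′(0)/3! = -47/48.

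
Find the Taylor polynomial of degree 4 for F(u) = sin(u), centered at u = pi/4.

sqrt(2)*(u - pi/4)^4/48 - sqrt(2)*(u - pi/4)^3/12 - sqrt(2)*(u - pi/4)^2/4 + sqrt(2)*(u - pi/4)/2 + sqrt(2)/2

[(u - pi/4)^0] = sqrt(2)/2;  [(u - pi/4)^1] = sqrt(2)/2;  [(u - pi/4)^2] = -sqrt(2)/4;  [(u - pi/4)^3] = -sqrt(2)/12;  [(u - pi/4)^4] = sqrt(2)/48.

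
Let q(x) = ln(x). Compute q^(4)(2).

-3/8

The coefficient of (x - 2)^4 in the expansion is -1/64, so q^(4)(2) = 4! * (-1/64) = -3/8.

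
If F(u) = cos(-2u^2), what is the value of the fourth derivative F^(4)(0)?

-48

From the series, [u^4] F = -2; multiply by 4! = 24 to get -48.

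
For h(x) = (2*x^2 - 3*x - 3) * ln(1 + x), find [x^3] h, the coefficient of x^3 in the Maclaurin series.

Multiply each power in the prefactor through the base expansion.
h(0) = 0
h′(0) = -3
h′′(0) = -3
h′′′(0) = 15
So c_3 = h′′′(0)/3! = 5/2.

5/2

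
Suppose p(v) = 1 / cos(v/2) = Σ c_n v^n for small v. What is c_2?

Divide the numerator series by the denominator series (power-series long division).
[v^0] = 1;  [v^1] = 0;  [v^2] = 1/8.

1/8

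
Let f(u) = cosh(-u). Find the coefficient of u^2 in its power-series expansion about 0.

Apply the Taylor formula c_k = f^(k)(a)/k!.
[u^0] = 1;  [u^1] = 0;  [u^2] = 1/2.

1/2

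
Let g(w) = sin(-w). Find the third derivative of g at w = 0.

1

Differentiate repeatedly and evaluate at the center.
The coefficient of w^3 in the expansion is 1/6, so g′′′(0) = 3! * (1/6) = 1.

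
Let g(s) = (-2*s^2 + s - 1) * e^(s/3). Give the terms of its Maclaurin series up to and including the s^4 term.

-205*s^4/1944 - 50*s^3/81 - 31*s^2/18 + 2*s/3 - 1

Shift and add copies of the series according to the polynomial's terms.
g(0) = -1
g′(0) = 2/3
g′′(0) = -31/9
g′′′(0) = -100/27
g^(4)(0) = -205/81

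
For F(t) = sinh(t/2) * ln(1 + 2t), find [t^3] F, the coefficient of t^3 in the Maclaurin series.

Write out both Maclaurin series and multiply, keeping only the needed powers.
[t^0] = 0;  [t^1] = 0;  [t^2] = 1;  [t^3] = -1.

-1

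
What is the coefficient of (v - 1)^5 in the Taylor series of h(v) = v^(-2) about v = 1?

Apply the Taylor formula c_k = f^(k)(a)/k!.
h(1) = 1
h′(1) = -2
h′′(1) = 6
h′′′(1) = -24
h^(4)(1) = 120
h^(5)(1) = -720

-6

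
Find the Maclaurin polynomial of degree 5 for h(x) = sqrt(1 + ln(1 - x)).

-1609*x^5/3840 - 143*x^4/384 - 17*x^3/48 - 3*x^2/8 - x/2 + 1

Let u equal the inner series; expand the outer function in u and truncate.
h(0) = 1
h′(0) = -1/2
h′′(0) = -3/4
h′′′(0) = -17/8
h^(4)(0) = -143/16
h^(5)(0) = -1609/32
Dividing each by k! gives the coefficients c_0, ..., c_5.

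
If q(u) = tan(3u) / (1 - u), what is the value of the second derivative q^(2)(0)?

Multiply the two series term by term and collect like powers.
The coefficient of u^2 in the expansion is 3, so q′′(0) = 2! * (3) = 6.

6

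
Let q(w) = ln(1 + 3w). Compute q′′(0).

The coefficient of w^2 in the expansion is -9/2, so q′′(0) = 2! * (-9/2) = -9.

-9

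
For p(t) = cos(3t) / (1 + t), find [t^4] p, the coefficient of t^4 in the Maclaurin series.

Take the Cauchy product of the two expansions.
So c_4 = p^(4)(0)/4! = -1/8.

-1/8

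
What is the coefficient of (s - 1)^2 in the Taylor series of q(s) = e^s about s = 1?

e/2

q(1) = e
q′(1) = e
q′′(1) = e
Then c_k = q^(k)(1)/k! gives each Taylor coefficient.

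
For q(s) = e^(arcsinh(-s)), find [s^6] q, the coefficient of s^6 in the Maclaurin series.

Substitute the inner expansion into the outer series and collect powers.
q(0) = 1
q′(0) = -1
q′′(0) = 1
q′′′(0) = 0
q^(4)(0) = -3
q^(5)(0) = 0
q^(6)(0) = 45
The Taylor polynomial is Σ q^(k)(0)/k! · s^k.

1/16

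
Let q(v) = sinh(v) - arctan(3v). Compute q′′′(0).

Add the two expansions coefficient-wise.
The coefficient of v^3 in the expansion is 55/6, so q′′′(0) = 3! * (55/6) = 55.

55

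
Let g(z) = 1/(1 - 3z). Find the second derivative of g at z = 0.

Differentiate repeatedly and evaluate at the center.
The coefficient of z^2 in the expansion is 9, so g′′(0) = 2! * (9) = 18.

18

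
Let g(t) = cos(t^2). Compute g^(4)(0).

Use the known series and substitute for the argument.
From the series, [t^4] g = -1/2; multiply by 4! = 24 to get -12.

-12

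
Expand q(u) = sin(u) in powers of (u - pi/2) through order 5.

(u - pi/2)^4/24 - (u - pi/2)^2/2 + 1

q(pi/2) = 1
q′(pi/2) = 0
q′′(pi/2) = -1
q′′′(pi/2) = 0
q^(4)(pi/2) = 1
q^(5)(pi/2) = 0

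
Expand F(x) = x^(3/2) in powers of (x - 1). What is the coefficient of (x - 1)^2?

3/8

[(x - 1)^0] = 1;  [(x - 1)^1] = 3/2;  [(x - 1)^2] = 3/8.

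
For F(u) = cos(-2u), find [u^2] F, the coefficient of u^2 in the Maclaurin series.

Differentiate repeatedly and evaluate at the center.
So c_2 = F′′(0)/2! = -2.

-2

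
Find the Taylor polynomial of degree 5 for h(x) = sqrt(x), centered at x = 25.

7*(x - 25)^5/500000000 - (x - 25)^4/2000000 + (x - 25)^3/50000 - (x - 25)^2/1000 + (x - 25)/10 + 5

Differentiate repeatedly and evaluate at the center.
h(25) = 5
h′(25) = 1/10
h′′(25) = -1/500
h′′′(25) = 3/25000
h^(4)(25) = -3/250000
h^(5)(25) = 21/12500000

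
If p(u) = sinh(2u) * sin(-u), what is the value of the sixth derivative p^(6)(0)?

-44

Write out both Maclaurin series and multiply, keeping only the needed powers.
The coefficient of u^6 in the expansion is -11/180, so p^(6)(0) = 6! * (-11/180) = -44.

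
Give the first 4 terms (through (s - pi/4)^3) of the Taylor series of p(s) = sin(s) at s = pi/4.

-sqrt(2)*(s - pi/4)^3/12 - sqrt(2)*(s - pi/4)^2/4 + sqrt(2)*(s - pi/4)/2 + sqrt(2)/2

Apply the Taylor formula c_k = f^(k)(a)/k!.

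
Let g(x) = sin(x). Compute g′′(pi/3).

Compute the successive derivatives at the expansion point and divide by k!.
The coefficient of (x - pi/3)^2 in the expansion is -sqrt(3)/4, so g′′(pi/3) = 2! * (-sqrt(3)/4) = -sqrt(3)/2.

-sqrt(3)/2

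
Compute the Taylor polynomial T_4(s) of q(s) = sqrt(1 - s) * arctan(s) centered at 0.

5*s^4/48 - 11*s^3/24 - s^2/2 + s

Write out both Maclaurin series and multiply, keeping only the needed powers.
q(0) = 0
q′(0) = 1
q′′(0) = -1
q′′′(0) = -11/4
q^(4)(0) = 5/2
Then c_k = q^(k)(0)/k! gives each Taylor coefficient.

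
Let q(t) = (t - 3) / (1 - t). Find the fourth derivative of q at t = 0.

-48

Shift and add copies of the series according to the polynomial's terms.
The coefficient of t^4 in the expansion is -2, so q^(4)(0) = 4! * (-2) = -48.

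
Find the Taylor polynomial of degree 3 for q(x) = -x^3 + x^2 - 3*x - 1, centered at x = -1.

-(x + 1)^3 + 4*(x + 1)^2 - 8*(x + 1) + 4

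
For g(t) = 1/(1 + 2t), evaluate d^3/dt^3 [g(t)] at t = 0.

-48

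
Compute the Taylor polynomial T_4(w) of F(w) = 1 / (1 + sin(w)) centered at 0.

Use the geometric series for the reciprocal, then substitute.
F(0) = 1
F′(0) = -1
F′′(0) = 2
F′′′(0) = -5
F^(4)(0) = 16
Then c_k = F^(k)(0)/k! gives each Taylor coefficient.

2*w^4/3 - 5*w^3/6 + w^2 - w + 1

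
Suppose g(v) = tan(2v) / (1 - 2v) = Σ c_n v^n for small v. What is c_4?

Multiply the two series term by term and collect like powers.
g(0) = 0
g′(0) = 2
g′′(0) = 8
g′′′(0) = 64
g^(4)(0) = 512

64/3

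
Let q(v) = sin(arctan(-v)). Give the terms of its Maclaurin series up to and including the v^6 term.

-3*v^5/8 + v^3/2 - v

Compose series: expand the inner function first, then feed it into the outer expansion.
q(0) = 0
q′(0) = -1
q′′(0) = 0
q′′′(0) = 3
q^(4)(0) = 0
q^(5)(0) = -45
q^(6)(0) = 0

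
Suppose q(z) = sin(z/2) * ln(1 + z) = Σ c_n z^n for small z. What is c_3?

-1/4

Expand each factor separately, then convolve coefficients.
q(0) = 0
q′(0) = 0
q′′(0) = 1
q′′′(0) = -3/2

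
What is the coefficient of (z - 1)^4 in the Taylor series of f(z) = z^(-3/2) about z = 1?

315/128

f(1) = 1
f′(1) = -3/2
f′′(1) = 15/4
f′′′(1) = -105/8
f^(4)(1) = 945/16
So c_4 = f^(4)(1)/4! = 315/128.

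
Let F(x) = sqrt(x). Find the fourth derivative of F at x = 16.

Differentiate repeatedly and evaluate at the center.
From the series, [(x - 16)^4] F = -5/2097152; multiply by 4! = 24 to get -15/262144.

-15/262144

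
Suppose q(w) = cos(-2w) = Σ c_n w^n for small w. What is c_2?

-2

q(0) = 1
q′(0) = 0
q′′(0) = -4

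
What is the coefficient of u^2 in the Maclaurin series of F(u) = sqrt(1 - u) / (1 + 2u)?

Take the Cauchy product of the two expansions.
F(0) = 1
F′(0) = -5/2
F′′(0) = 39/4
Then c_k = F^(k)(0)/k! gives each Taylor coefficient.

39/8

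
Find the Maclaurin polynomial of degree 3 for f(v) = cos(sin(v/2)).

Substitute the inner expansion into the outer series and collect powers.

1 - v^2/8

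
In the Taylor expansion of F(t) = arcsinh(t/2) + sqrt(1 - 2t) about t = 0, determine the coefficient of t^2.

Combine the two series term by term.
[t^0] = 1;  [t^1] = -1/2;  [t^2] = -1/2.
So c_2 = F′′(0)/2! = -1/2.

-1/2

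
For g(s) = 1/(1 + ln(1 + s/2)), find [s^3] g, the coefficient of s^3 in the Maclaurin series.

Compose series: expand the inner function first, then feed it into the outer expansion.
g(0) = 1
g′(0) = -1/2
g′′(0) = 3/4
g′′′(0) = -7/4
Dividing each by k! gives the coefficients c_0, ..., c_3.

-7/24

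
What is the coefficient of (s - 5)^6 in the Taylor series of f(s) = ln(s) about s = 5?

Use the known series and substitute for the argument.
f(5) = ln(5)
f′(5) = 1/5
f′′(5) = -1/25
f′′′(5) = 2/125
f^(4)(5) = -6/625
f^(5)(5) = 24/3125
f^(6)(5) = -24/3125
So c_6 = f^(6)(5)/6! = -1/93750.

-1/93750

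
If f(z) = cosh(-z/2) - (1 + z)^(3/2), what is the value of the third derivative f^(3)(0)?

Add the two expansions coefficient-wise.
From the series, [z^3] f = 1/16; multiply by 3! = 6 to get 3/8.

3/8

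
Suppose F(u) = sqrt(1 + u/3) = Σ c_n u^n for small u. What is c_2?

Compute the successive derivatives at the expansion point and divide by k!.
F(0) = 1
F′(0) = 1/6
F′′(0) = -1/36
So c_2 = F′′(0)/2! = -1/72.

-1/72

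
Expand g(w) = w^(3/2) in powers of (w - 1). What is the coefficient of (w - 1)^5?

[(w - 1)^0] = 1;  [(w - 1)^1] = 3/2;  [(w - 1)^2] = 3/8;  [(w - 1)^3] = -1/16;  [(w - 1)^4] = 3/128;  [(w - 1)^5] = -3/256.
So c_5 = g^(5)(1)/5! = -3/256.

-3/256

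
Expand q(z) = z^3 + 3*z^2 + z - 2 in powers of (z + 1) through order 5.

q(-1) = -1
q′(-1) = -2
q′′(-1) = 0
q′′′(-1) = 6
q^(4)(-1) = 0
q^(5)(-1) = 0
The Taylor polynomial is Σ q^(k)(-1)/k! · (z + 1)^k.

(z + 1)^3 - 2*(z + 1) - 1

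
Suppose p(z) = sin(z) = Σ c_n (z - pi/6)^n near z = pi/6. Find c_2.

-1/4

p(pi/6) = 1/2
p′(pi/6) = sqrt(3)/2
p′′(pi/6) = -1/2
So c_2 = p′′(pi/6)/2! = -1/4.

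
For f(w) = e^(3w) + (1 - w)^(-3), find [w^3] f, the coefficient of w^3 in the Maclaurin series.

29/2

Add the two expansions coefficient-wise.
f(0) = 2
f′(0) = 6
f′′(0) = 21
f′′′(0) = 87
Dividing each by k! gives the coefficients c_0, ..., c_3.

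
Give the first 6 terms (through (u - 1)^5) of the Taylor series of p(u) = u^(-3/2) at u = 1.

-693*(u - 1)^5/256 + 315*(u - 1)^4/128 - 35*(u - 1)^3/16 + 15*(u - 1)^2/8 - 3*(u - 1)/2 + 1

[(u - 1)^0] = 1;  [(u - 1)^1] = -3/2;  [(u - 1)^2] = 15/8;  [(u - 1)^3] = -35/16;  [(u - 1)^4] = 315/128;  [(u - 1)^5] = -693/256.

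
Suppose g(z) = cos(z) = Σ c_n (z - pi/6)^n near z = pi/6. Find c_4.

Compute the successive derivatives at the expansion point and divide by k!.
g(pi/6) = sqrt(3)/2
g′(pi/6) = -1/2
g′′(pi/6) = -sqrt(3)/2
g′′′(pi/6) = 1/2
g^(4)(pi/6) = sqrt(3)/2
So c_4 = g^(4)(pi/6)/4! = sqrt(3)/48.

sqrt(3)/48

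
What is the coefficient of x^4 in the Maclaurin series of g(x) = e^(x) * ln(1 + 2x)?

Write out both Maclaurin series and multiply, keeping only the needed powers.
g(0) = 0
g′(0) = 2
g′′(0) = 0
g′′′(0) = 10
g^(4)(0) = -48

-2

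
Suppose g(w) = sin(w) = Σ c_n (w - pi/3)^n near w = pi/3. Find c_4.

[(w - pi/3)^0] = sqrt(3)/2;  [(w - pi/3)^1] = 1/2;  [(w - pi/3)^2] = -sqrt(3)/4;  [(w - pi/3)^3] = -1/12;  [(w - pi/3)^4] = sqrt(3)/48.
So c_4 = g^(4)(pi/3)/4! = sqrt(3)/48.

sqrt(3)/48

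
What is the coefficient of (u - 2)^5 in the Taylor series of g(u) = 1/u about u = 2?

Use the known series and substitute for the argument.
[(u - 2)^0] = 1/2;  [(u - 2)^1] = -1/4;  [(u - 2)^2] = 1/8;  [(u - 2)^3] = -1/16;  [(u - 2)^4] = 1/32;  [(u - 2)^5] = -1/64.

-1/64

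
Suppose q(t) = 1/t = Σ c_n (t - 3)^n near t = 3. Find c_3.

Apply the Taylor formula c_k = f^(k)(a)/k!.

-1/81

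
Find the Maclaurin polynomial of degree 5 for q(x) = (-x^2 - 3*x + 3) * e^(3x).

-171*x^5/20 - 63*x^4/8 - 3*x^3 + 7*x^2/2 + 6*x + 3

Distribute the polynomial across the series and collect like powers.
q(0) = 3
q′(0) = 6
q′′(0) = 7
q′′′(0) = -18
q^(4)(0) = -189
q^(5)(0) = -1026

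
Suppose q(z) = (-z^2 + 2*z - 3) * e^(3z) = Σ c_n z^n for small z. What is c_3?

Multiply each power in the prefactor through the base expansion.

-15/2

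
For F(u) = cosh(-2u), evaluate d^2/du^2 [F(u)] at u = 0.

4

The coefficient of u^2 in the expansion is 2, so F′′(0) = 2! * (2) = 4.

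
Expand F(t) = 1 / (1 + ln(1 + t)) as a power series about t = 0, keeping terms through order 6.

Use the geometric series for the reciprocal, then substitute.
F(0) = 1
F′(0) = -1
F′′(0) = 3
F′′′(0) = -14
F^(4)(0) = 88
F^(5)(0) = -694
F^(6)(0) = 6578

3289*t^6/360 - 347*t^5/60 + 11*t^4/3 - 7*t^3/3 + 3*t^2/2 - t + 1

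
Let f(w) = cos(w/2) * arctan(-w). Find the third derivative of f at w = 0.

11/4

Write out both Maclaurin series and multiply, keeping only the needed powers.
From the series, [w^3] f = 11/24; multiply by 3! = 6 to get 11/4.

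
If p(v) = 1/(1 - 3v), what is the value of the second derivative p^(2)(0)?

18

The coefficient of v^2 in the expansion is 9, so p′′(0) = 2! * (9) = 18.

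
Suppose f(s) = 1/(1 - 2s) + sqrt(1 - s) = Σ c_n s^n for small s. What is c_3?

Combine the two series term by term.
f(0) = 2
f′(0) = 3/2
f′′(0) = 31/4
f′′′(0) = 381/8
So c_3 = f′′′(0)/3! = 127/16.

127/16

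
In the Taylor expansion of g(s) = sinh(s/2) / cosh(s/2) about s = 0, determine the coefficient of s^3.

-1/24

Write the quotient as an unknown series and match coefficients against numerator = denominator · series.
[s^0] = 0;  [s^1] = 1/2;  [s^2] = 0;  [s^3] = -1/24.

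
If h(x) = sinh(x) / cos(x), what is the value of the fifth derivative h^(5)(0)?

Divide the numerator series by the denominator series (power-series long division).
From the series, [x^5] h = 3/10; multiply by 5! = 120 to get 36.

36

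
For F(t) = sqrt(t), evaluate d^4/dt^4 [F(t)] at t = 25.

The coefficient of (t - 25)^4 in the expansion is -1/2000000, so F^(4)(25) = 4! * (-1/2000000) = -3/250000.

-3/250000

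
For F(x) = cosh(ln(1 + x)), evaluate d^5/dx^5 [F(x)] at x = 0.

-60

Let u equal the inner series; expand the outer function in u and truncate.
The coefficient of x^5 in the expansion is -1/2, so F^(5)(0) = 5! * (-1/2) = -60.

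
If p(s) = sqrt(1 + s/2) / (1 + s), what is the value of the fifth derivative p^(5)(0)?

-86955/1024

Expand each factor separately, then convolve coefficients.
The coefficient of s^5 in the expansion is -5797/8192, so p^(5)(0) = 5! * (-5797/8192) = -86955/1024.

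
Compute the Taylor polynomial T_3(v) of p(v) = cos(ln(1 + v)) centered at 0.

Substitute the inner expansion into the outer series and collect powers.
[v^0] = 1;  [v^1] = 0;  [v^2] = -1/2;  [v^3] = 1/2.

v^3/2 - v^2/2 + 1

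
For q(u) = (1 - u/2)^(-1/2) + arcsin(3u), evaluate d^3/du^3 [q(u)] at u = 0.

1743/64

Combine the two series term by term.
From the series, [u^3] q = 581/128; multiply by 3! = 6 to get 1743/64.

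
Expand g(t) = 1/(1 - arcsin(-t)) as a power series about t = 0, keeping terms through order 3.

-7*t^3/6 + t^2 - t + 1

Plug the Maclaurin series of the inner function into that of the outer and collect terms.
g(0) = 1
g′(0) = -1
g′′(0) = 2
g′′′(0) = -7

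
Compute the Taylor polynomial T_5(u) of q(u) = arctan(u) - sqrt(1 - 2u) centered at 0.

43*u^5/40 + 5*u^4/8 + u^3/6 + u^2/2 + 2*u - 1

Add the two expansions coefficient-wise.
q(0) = -1
q′(0) = 2
q′′(0) = 1
q′′′(0) = 1
q^(4)(0) = 15
q^(5)(0) = 129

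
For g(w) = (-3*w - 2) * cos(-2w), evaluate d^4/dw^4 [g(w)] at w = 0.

Shift and add copies of the series according to the polynomial's terms.
The coefficient of w^4 in the expansion is -4/3, so g^(4)(0) = 4! * (-4/3) = -32.

-32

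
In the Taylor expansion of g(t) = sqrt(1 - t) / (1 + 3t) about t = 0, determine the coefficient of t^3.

-499/16

Expand each factor separately, then convolve coefficients.
g(0) = 1
g′(0) = -7/2
g′′(0) = 83/4
g′′′(0) = -1497/8
The Taylor polynomial is Σ g^(k)(0)/k! · t^k.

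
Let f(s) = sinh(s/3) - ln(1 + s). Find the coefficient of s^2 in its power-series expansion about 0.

Combine the two series term by term.
f(0) = 0
f′(0) = -2/3
f′′(0) = 1
So c_2 = f′′(0)/2! = 1/2.

1/2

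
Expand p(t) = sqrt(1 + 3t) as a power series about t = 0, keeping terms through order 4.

-405*t^4/128 + 27*t^3/16 - 9*t^2/8 + 3*t/2 + 1

p(0) = 1
p′(0) = 3/2
p′′(0) = -9/4
p′′′(0) = 81/8
p^(4)(0) = -1215/16
Dividing each by k! gives the coefficients c_0, ..., c_4.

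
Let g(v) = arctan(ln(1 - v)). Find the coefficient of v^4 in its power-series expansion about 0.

Let u equal the inner series; expand the outer function in u and truncate.
[v^0] = 0;  [v^1] = -1;  [v^2] = -1/2;  [v^3] = 0;  [v^4] = 1/4.

1/4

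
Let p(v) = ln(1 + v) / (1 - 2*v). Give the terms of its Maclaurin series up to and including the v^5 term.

391*v^5/30 + 77*v^4/12 + 10*v^3/3 + 3*v^2/2 + v

Multiply the numerator's expansion by the denominator's geometric series.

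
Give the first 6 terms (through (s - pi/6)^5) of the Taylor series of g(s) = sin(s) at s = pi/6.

sqrt(3)*(s - pi/6)^5/240 + (s - pi/6)^4/48 - sqrt(3)*(s - pi/6)^3/12 - (s - pi/6)^2/4 + sqrt(3)*(s - pi/6)/2 + 1/2

g(pi/6) = 1/2
g′(pi/6) = sqrt(3)/2
g′′(pi/6) = -1/2
g′′′(pi/6) = -sqrt(3)/2
g^(4)(pi/6) = 1/2
g^(5)(pi/6) = sqrt(3)/2
Then c_k = g^(k)(pi/6)/k! gives each Taylor coefficient.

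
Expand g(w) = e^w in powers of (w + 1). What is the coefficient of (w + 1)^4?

e^(-1)/24

c_4 = g^(4)(-1)/4! = e^(-1)/24.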